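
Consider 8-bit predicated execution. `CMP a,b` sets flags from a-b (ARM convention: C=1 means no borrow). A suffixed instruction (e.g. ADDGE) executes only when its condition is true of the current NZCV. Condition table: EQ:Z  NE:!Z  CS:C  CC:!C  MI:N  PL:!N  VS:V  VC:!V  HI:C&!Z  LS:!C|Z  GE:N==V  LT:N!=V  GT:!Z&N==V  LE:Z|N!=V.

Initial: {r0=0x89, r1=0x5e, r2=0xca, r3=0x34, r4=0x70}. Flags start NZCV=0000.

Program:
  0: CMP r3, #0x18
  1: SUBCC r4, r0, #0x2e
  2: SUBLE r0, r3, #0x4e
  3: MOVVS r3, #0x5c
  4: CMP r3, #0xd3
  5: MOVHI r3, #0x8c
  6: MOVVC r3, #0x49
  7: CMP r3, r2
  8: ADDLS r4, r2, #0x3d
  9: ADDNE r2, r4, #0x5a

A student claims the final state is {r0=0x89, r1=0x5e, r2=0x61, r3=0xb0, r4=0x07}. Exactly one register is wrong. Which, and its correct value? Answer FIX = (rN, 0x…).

[0] flags=0010 → (cmp)
[1] flags=0010 CC?F → skip
[2] flags=0010 LE?F → skip
[3] flags=0010 VS?F → skip
[4] flags=0000 → (cmp)
[5] flags=0000 HI?F → skip
[6] flags=0000 VC?T → r3=0x49
[7] flags=0000 → (cmp)
[8] flags=0000 LS?T → r4=0x07
[9] flags=0000 NE?T → r2=0x61

FIX = (r3, 0x49)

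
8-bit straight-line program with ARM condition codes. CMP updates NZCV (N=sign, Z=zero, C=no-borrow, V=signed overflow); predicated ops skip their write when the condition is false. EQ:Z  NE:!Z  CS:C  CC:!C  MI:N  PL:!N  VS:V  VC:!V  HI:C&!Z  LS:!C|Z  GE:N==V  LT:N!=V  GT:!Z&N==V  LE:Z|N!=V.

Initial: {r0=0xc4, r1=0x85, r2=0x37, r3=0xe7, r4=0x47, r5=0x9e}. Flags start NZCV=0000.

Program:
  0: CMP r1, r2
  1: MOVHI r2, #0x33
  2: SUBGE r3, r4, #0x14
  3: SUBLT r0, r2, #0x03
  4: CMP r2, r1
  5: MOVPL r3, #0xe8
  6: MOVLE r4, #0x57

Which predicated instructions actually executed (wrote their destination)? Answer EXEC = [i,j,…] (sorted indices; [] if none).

0: ✓ CMP  NZCV=0011
1: ✓ MOVHI  r2←0x33
2: · SUBGE
3: ✓ SUBLT  r0←0x30
4: ✓ CMP  NZCV=1001
5: · MOVPL
6: · MOVLE

EXEC = [1,3]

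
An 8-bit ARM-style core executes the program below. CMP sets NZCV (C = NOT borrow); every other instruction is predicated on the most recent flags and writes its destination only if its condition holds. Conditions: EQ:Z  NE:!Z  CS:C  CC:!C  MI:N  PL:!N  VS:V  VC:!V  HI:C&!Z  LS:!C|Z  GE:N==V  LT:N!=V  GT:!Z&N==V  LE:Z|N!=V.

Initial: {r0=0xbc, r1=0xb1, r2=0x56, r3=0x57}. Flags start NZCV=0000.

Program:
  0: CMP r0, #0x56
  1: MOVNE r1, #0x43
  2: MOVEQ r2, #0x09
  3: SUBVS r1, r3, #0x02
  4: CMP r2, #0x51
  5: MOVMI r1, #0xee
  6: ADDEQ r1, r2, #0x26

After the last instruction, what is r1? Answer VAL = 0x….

[0] flags=0011 → (cmp)
[1] flags=0011 NE?T → r1=0x43
[2] flags=0011 EQ?F → skip
[3] flags=0011 VS?T → r1=0x55
[4] flags=0010 → (cmp)
[5] flags=0010 MI?F → skip
[6] flags=0010 EQ?F → skip

VAL = 0x55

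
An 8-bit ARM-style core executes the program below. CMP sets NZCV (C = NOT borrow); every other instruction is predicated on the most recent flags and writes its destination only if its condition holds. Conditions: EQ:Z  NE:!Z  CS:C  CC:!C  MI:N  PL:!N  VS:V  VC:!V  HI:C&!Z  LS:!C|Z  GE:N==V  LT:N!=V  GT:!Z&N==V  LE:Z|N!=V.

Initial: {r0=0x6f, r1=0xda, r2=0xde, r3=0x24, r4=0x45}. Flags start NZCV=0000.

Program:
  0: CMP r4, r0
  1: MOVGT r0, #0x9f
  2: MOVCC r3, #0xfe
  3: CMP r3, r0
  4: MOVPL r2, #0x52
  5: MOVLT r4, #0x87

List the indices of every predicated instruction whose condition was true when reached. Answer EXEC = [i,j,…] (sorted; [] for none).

[0] flags=1000 → (cmp)
[1] flags=1000 GT?F → skip
[2] flags=1000 CC?T → r3=0xfe
[3] flags=1010 → (cmp)
[4] flags=1010 PL?F → skip
[5] flags=1010 LT?T → r4=0x87

EXEC = [2,5]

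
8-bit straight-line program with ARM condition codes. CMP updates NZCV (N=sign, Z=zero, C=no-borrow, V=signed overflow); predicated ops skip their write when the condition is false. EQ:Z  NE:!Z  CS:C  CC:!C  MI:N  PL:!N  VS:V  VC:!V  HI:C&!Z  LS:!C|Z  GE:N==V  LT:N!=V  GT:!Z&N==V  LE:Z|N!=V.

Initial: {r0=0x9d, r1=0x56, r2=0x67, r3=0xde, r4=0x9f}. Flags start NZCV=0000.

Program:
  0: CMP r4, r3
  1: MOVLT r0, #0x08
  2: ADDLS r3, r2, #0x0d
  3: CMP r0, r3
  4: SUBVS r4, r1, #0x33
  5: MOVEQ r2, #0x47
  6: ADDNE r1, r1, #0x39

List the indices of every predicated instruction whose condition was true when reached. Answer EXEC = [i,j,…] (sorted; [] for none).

EXEC = [1,2,6]

0: ✓ CMP  NZCV=1000
1: ✓ MOVLT  r0←0x08
2: ✓ ADDLS  r3←0x74
3: ✓ CMP  NZCV=1000
4: · SUBVS
5: · MOVEQ
6: ✓ ADDNE  r1←0x8f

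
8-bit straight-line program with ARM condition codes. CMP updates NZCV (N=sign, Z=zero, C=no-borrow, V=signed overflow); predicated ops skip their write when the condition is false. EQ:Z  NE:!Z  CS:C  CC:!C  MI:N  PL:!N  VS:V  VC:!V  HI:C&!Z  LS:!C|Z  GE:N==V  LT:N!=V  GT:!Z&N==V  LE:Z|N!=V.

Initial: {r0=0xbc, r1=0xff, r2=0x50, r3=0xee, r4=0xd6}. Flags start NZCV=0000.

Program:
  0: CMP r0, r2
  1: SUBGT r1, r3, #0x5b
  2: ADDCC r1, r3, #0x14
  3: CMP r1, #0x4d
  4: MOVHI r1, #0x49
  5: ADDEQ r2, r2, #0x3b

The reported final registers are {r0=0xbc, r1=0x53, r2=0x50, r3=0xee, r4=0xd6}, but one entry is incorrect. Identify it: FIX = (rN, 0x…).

0: ✓ CMP  NZCV=0011
1: · SUBGT
2: · ADDCC
3: ✓ CMP  NZCV=1010
4: ✓ MOVHI  r1←0x49
5: · ADDEQ

FIX = (r1, 0x49)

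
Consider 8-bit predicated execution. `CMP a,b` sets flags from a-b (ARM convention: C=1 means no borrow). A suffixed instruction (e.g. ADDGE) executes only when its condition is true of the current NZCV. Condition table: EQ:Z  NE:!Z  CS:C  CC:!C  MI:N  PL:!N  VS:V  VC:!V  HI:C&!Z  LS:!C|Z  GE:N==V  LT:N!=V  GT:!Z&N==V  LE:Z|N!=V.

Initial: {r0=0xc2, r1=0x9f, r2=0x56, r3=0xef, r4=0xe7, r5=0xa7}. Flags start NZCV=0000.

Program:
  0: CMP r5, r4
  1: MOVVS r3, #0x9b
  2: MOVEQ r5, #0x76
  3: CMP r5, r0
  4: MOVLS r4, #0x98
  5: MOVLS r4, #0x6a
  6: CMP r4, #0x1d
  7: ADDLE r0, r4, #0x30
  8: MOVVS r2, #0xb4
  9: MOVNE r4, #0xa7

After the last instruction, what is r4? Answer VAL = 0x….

VAL = 0xa7

[0] flags=1000 → (cmp)
[1] flags=1000 VS?F → skip
[2] flags=1000 EQ?F → skip
[3] flags=1000 → (cmp)
[4] flags=1000 LS?T → r4=0x98
[5] flags=1000 LS?T → r4=0x6a
[6] flags=0010 → (cmp)
[7] flags=0010 LE?F → skip
[8] flags=0010 VS?F → skip
[9] flags=0010 NE?T → r4=0xa7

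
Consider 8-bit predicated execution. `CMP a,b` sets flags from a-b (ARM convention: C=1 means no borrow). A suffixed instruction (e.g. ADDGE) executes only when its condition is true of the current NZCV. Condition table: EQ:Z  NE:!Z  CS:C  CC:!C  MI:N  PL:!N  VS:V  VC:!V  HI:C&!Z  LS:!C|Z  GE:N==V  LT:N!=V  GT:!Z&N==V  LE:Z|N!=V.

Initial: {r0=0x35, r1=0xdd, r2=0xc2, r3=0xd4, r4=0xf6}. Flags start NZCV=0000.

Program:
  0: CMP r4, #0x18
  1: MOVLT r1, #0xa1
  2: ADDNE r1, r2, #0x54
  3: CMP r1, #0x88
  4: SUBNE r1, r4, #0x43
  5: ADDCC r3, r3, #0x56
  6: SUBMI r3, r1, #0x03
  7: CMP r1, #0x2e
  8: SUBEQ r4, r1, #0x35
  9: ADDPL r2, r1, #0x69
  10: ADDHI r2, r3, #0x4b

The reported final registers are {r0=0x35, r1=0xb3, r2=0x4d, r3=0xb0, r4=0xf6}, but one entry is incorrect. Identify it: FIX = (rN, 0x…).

0: ✓ CMP  NZCV=1010
1: ✓ MOVLT  r1←0xa1
2: ✓ ADDNE  r1←0x16
3: ✓ CMP  NZCV=1001
4: ✓ SUBNE  r1←0xb3
5: ✓ ADDCC  r3←0x2a
6: ✓ SUBMI  r3←0xb0
7: ✓ CMP  NZCV=1010
8: · SUBEQ
9: · ADDPL
10: ✓ ADDHI  r2←0xfb

FIX = (r2, 0xfb)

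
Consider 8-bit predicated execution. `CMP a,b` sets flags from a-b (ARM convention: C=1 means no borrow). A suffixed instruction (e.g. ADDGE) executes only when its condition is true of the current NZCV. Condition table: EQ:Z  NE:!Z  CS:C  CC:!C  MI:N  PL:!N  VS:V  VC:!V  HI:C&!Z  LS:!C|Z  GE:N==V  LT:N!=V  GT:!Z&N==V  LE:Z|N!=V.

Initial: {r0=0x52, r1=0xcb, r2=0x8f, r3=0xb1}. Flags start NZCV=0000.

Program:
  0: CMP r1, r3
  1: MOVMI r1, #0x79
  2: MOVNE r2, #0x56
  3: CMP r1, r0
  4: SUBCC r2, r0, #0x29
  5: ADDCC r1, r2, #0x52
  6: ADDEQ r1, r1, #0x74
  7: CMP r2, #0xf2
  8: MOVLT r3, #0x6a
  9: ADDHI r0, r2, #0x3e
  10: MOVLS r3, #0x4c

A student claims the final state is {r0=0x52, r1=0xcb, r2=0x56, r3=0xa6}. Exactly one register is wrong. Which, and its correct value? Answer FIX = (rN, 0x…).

[0] flags=0010 → (cmp)
[1] flags=0010 MI?F → skip
[2] flags=0010 NE?T → r2=0x56
[3] flags=0011 → (cmp)
[4] flags=0011 CC?F → skip
[5] flags=0011 CC?F → skip
[6] flags=0011 EQ?F → skip
[7] flags=0000 → (cmp)
[8] flags=0000 LT?F → skip
[9] flags=0000 HI?F → skip
[10] flags=0000 LS?T → r3=0x4c

FIX = (r3, 0x4c)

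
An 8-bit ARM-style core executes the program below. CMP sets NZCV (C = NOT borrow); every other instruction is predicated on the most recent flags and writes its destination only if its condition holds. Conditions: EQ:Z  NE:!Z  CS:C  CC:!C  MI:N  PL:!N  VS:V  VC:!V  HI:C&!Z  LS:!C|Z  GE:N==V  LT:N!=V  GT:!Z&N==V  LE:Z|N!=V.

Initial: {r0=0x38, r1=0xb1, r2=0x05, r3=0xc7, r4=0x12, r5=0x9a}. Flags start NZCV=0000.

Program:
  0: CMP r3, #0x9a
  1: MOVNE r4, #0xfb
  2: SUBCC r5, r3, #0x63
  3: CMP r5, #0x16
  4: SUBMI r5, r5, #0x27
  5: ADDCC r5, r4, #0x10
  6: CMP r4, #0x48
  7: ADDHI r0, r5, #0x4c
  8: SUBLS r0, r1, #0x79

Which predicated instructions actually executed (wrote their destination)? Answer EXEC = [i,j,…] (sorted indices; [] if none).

0: ✓ CMP  NZCV=0010
1: ✓ MOVNE  r4←0xfb
2: · SUBCC
3: ✓ CMP  NZCV=1010
4: ✓ SUBMI  r5←0x73
5: · ADDCC
6: ✓ CMP  NZCV=1010
7: ✓ ADDHI  r0←0xbf
8: · SUBLS

EXEC = [1,4,7]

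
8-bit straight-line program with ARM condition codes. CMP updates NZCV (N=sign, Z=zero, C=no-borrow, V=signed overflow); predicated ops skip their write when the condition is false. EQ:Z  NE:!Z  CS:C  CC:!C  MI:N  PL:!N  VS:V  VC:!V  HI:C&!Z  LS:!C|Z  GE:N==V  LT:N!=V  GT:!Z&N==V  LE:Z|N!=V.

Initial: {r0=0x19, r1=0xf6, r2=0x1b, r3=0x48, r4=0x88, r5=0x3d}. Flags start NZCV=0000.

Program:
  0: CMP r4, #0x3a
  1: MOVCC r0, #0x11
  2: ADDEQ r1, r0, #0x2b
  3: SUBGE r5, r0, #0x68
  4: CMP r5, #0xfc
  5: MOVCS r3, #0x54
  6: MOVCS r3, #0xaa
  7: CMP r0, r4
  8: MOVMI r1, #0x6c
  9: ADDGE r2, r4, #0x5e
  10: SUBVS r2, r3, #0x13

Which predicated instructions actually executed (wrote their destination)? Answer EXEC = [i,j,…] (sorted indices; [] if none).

EXEC = [8,9,10]

0: ✓ CMP  NZCV=0011
1: · MOVCC
2: · ADDEQ
3: · SUBGE
4: ✓ CMP  NZCV=0000
5: · MOVCS
6: · MOVCS
7: ✓ CMP  NZCV=1001
8: ✓ MOVMI  r1←0x6c
9: ✓ ADDGE  r2←0xe6
10: ✓ SUBVS  r2←0x35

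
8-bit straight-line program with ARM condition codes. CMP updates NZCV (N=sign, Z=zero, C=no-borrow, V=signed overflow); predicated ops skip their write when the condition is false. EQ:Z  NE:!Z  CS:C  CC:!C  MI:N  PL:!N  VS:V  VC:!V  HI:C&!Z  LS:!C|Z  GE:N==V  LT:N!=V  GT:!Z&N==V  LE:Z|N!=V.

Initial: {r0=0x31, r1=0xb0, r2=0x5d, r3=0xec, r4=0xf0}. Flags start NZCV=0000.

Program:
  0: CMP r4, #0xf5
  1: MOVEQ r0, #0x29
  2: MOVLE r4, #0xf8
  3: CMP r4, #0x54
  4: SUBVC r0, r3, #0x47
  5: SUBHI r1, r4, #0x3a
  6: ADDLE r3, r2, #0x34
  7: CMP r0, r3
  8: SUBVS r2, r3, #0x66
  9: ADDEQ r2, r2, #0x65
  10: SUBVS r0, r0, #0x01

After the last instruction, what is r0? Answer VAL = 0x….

[0] flags=1000 → (cmp)
[1] flags=1000 EQ?F → skip
[2] flags=1000 LE?T → r4=0xf8
[3] flags=1010 → (cmp)
[4] flags=1010 VC?T → r0=0xa5
[5] flags=1010 HI?T → r1=0xbe
[6] flags=1010 LE?T → r3=0x91
[7] flags=0010 → (cmp)
[8] flags=0010 VS?F → skip
[9] flags=0010 EQ?F → skip
[10] flags=0010 VS?F → skip

VAL = 0xa5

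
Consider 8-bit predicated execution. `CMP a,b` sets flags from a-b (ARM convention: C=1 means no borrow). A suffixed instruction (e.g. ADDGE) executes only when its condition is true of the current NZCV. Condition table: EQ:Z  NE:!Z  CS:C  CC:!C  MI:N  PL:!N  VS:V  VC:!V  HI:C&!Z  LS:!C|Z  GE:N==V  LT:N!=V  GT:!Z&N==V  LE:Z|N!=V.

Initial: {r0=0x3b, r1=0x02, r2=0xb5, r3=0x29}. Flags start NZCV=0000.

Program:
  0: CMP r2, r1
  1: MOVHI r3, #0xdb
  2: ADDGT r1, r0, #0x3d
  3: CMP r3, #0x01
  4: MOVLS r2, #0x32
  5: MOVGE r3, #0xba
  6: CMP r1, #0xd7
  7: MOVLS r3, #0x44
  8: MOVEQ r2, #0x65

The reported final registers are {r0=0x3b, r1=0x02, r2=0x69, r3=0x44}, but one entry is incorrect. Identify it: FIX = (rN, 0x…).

FIX = (r2, 0xb5)

0: ✓ CMP  NZCV=1010
1: ✓ MOVHI  r3←0xdb
2: · ADDGT
3: ✓ CMP  NZCV=1010
4: · MOVLS
5: · MOVGE
6: ✓ CMP  NZCV=0000
7: ✓ MOVLS  r3←0x44
8: · MOVEQ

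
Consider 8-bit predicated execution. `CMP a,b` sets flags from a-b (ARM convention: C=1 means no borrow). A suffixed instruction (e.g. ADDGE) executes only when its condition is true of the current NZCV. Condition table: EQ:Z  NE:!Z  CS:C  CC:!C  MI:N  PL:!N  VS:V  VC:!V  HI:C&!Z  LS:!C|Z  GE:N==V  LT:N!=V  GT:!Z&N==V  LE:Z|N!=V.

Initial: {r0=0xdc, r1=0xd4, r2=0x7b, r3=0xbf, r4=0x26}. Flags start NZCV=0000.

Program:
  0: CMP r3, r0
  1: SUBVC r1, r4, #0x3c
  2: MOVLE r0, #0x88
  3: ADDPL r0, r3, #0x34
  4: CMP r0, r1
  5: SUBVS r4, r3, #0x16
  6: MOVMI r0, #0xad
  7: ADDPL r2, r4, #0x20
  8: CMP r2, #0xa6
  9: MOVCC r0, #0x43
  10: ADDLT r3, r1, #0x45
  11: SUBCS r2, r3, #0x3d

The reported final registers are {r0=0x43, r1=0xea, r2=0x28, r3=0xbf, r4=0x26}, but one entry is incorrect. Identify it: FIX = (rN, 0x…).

0: ✓ CMP  NZCV=1000
1: ✓ SUBVC  r1←0xea
2: ✓ MOVLE  r0←0x88
3: · ADDPL
4: ✓ CMP  NZCV=1000
5: · SUBVS
6: ✓ MOVMI  r0←0xad
7: · ADDPL
8: ✓ CMP  NZCV=1001
9: ✓ MOVCC  r0←0x43
10: · ADDLT
11: · SUBCS

FIX = (r2, 0x7b)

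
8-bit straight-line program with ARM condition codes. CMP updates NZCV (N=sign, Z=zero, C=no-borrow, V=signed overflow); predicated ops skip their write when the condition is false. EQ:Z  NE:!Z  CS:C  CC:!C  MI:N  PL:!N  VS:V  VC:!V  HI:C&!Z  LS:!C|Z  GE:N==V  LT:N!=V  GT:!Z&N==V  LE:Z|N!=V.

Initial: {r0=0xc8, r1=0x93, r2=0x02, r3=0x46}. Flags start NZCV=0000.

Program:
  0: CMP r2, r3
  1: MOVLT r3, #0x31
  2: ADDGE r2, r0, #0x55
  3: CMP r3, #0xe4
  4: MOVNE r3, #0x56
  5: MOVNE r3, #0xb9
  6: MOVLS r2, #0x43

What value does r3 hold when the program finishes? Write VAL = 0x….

0: ✓ CMP  NZCV=1000
1: ✓ MOVLT  r3←0x31
2: · ADDGE
3: ✓ CMP  NZCV=0000
4: ✓ MOVNE  r3←0x56
5: ✓ MOVNE  r3←0xb9
6: ✓ MOVLS  r2←0x43

VAL = 0xb9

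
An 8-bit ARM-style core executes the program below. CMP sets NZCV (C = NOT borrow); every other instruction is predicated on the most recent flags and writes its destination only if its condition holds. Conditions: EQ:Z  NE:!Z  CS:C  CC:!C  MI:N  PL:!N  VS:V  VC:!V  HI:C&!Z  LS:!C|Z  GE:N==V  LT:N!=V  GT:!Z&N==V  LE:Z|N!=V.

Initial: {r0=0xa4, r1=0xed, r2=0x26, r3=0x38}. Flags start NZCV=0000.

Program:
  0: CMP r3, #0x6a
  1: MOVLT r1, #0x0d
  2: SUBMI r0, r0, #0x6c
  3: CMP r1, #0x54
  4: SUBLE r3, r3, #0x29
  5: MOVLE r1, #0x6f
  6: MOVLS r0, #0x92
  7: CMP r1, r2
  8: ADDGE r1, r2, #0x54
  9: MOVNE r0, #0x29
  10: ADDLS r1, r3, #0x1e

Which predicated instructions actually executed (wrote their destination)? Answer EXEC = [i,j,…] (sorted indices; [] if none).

0: ✓ CMP  NZCV=1000
1: ✓ MOVLT  r1←0x0d
2: ✓ SUBMI  r0←0x38
3: ✓ CMP  NZCV=1000
4: ✓ SUBLE  r3←0x0f
5: ✓ MOVLE  r1←0x6f
6: ✓ MOVLS  r0←0x92
7: ✓ CMP  NZCV=0010
8: ✓ ADDGE  r1←0x7a
9: ✓ MOVNE  r0←0x29
10: · ADDLS

EXEC = [1,2,4,5,6,8,9]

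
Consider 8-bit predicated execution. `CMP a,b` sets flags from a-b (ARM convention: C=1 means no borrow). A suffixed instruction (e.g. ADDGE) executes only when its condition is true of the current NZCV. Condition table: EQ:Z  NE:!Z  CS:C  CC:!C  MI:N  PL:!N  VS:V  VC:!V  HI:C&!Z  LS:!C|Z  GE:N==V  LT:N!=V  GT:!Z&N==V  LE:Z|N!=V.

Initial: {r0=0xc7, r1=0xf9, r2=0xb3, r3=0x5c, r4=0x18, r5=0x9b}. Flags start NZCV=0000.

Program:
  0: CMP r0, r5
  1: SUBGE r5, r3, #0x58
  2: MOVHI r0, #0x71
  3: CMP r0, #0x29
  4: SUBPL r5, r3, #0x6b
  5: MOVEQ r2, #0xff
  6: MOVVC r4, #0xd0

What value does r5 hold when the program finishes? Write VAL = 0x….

[0] flags=0010 → (cmp)
[1] flags=0010 GE?T → r5=0x04
[2] flags=0010 HI?T → r0=0x71
[3] flags=0010 → (cmp)
[4] flags=0010 PL?T → r5=0xf1
[5] flags=0010 EQ?F → skip
[6] flags=0010 VC?T → r4=0xd0

VAL = 0xf1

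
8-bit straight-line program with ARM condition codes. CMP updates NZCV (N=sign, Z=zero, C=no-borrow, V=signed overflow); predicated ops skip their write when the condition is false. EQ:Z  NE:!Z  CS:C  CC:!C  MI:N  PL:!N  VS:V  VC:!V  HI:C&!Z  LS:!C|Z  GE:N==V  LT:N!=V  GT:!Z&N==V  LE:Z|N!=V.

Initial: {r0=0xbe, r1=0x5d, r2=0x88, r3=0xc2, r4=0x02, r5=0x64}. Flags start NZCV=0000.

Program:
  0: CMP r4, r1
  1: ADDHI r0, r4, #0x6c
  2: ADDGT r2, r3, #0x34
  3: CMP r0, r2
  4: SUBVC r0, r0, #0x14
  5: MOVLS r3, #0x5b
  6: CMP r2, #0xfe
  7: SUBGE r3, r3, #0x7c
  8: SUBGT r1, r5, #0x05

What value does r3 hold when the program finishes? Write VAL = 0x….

0: ✓ CMP  NZCV=1000
1: · ADDHI
2: · ADDGT
3: ✓ CMP  NZCV=0010
4: ✓ SUBVC  r0←0xaa
5: · MOVLS
6: ✓ CMP  NZCV=1000
7: · SUBGE
8: · SUBGT

VAL = 0xc2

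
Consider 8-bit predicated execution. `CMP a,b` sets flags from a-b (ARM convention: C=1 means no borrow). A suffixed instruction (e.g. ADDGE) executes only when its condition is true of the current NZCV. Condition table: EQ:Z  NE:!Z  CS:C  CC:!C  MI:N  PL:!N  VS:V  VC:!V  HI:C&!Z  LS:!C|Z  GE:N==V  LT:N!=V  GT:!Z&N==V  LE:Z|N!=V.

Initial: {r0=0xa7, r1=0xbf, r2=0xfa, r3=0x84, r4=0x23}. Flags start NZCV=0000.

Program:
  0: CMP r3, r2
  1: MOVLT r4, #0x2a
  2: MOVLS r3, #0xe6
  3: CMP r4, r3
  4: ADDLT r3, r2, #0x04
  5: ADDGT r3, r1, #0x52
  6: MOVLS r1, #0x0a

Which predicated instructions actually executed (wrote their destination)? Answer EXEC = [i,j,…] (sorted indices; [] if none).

[0] flags=1000 → (cmp)
[1] flags=1000 LT?T → r4=0x2a
[2] flags=1000 LS?T → r3=0xe6
[3] flags=0000 → (cmp)
[4] flags=0000 LT?F → skip
[5] flags=0000 GT?T → r3=0x11
[6] flags=0000 LS?T → r1=0x0a

EXEC = [1,2,5,6]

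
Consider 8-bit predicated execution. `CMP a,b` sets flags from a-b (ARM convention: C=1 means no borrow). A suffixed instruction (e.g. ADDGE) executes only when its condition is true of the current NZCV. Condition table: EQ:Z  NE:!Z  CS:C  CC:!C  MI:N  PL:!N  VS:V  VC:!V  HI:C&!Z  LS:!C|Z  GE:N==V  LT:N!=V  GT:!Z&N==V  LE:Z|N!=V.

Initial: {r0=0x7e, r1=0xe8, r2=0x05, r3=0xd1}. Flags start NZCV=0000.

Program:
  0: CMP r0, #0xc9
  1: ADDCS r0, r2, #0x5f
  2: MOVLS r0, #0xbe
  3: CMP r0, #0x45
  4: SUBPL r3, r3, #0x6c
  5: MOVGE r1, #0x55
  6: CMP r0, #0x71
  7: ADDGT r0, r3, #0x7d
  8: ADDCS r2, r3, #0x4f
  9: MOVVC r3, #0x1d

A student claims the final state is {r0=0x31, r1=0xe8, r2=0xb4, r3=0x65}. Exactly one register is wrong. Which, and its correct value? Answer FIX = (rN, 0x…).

[0] flags=1001 → (cmp)
[1] flags=1001 CS?F → skip
[2] flags=1001 LS?T → r0=0xbe
[3] flags=0011 → (cmp)
[4] flags=0011 PL?T → r3=0x65
[5] flags=0011 GE?F → skip
[6] flags=0011 → (cmp)
[7] flags=0011 GT?F → skip
[8] flags=0011 CS?T → r2=0xb4
[9] flags=0011 VC?F → skip

FIX = (r0, 0xbe)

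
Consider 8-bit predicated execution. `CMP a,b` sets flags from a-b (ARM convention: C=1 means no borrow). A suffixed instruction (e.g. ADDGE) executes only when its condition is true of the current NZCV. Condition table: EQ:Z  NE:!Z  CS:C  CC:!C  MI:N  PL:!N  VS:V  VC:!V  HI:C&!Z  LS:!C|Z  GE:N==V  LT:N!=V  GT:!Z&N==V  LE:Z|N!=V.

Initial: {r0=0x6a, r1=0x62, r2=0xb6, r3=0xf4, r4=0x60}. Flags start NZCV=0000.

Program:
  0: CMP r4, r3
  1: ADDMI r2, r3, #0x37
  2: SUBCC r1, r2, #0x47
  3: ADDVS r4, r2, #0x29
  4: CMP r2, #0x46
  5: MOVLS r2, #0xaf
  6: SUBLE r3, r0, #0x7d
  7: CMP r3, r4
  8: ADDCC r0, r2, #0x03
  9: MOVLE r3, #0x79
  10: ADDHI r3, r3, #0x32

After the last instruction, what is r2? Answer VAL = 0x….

[0] flags=0000 → (cmp)
[1] flags=0000 MI?F → skip
[2] flags=0000 CC?T → r1=0x6f
[3] flags=0000 VS?F → skip
[4] flags=0011 → (cmp)
[5] flags=0011 LS?F → skip
[6] flags=0011 LE?T → r3=0xed
[7] flags=1010 → (cmp)
[8] flags=1010 CC?F → skip
[9] flags=1010 LE?T → r3=0x79
[10] flags=1010 HI?T → r3=0xab

VAL = 0xb6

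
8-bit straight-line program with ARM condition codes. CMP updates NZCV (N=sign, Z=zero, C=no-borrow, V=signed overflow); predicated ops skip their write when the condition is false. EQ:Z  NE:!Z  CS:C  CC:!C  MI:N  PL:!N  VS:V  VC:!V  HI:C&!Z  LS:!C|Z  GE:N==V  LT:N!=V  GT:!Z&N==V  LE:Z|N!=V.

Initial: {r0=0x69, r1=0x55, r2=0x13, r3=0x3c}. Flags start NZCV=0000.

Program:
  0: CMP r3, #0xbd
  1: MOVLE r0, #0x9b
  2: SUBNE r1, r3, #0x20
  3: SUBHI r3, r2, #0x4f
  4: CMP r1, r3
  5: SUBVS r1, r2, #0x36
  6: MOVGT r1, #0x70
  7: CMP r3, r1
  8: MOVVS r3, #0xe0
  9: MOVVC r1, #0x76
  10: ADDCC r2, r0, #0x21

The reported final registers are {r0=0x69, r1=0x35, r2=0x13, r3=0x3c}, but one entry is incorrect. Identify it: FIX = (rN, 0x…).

0: ✓ CMP  NZCV=0000
1: · MOVLE
2: ✓ SUBNE  r1←0x1c
3: · SUBHI
4: ✓ CMP  NZCV=1000
5: · SUBVS
6: · MOVGT
7: ✓ CMP  NZCV=0010
8: · MOVVS
9: ✓ MOVVC  r1←0x76
10: · ADDCC

FIX = (r1, 0x76)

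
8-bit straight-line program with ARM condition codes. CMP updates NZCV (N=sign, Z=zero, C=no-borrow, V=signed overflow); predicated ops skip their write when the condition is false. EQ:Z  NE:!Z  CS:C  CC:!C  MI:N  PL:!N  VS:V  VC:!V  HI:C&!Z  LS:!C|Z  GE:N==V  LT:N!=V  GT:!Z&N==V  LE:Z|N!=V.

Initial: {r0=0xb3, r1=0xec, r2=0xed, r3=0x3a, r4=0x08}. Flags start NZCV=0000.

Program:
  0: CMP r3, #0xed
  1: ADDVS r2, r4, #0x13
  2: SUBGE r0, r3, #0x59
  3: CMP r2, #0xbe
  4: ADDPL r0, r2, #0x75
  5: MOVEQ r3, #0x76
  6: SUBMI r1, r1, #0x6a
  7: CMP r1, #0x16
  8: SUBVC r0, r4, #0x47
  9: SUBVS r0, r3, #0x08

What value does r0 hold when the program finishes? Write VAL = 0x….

0: ✓ CMP  NZCV=0000
1: · ADDVS
2: ✓ SUBGE  r0←0xe1
3: ✓ CMP  NZCV=0010
4: ✓ ADDPL  r0←0x62
5: · MOVEQ
6: · SUBMI
7: ✓ CMP  NZCV=1010
8: ✓ SUBVC  r0←0xc1
9: · SUBVS

VAL = 0xc1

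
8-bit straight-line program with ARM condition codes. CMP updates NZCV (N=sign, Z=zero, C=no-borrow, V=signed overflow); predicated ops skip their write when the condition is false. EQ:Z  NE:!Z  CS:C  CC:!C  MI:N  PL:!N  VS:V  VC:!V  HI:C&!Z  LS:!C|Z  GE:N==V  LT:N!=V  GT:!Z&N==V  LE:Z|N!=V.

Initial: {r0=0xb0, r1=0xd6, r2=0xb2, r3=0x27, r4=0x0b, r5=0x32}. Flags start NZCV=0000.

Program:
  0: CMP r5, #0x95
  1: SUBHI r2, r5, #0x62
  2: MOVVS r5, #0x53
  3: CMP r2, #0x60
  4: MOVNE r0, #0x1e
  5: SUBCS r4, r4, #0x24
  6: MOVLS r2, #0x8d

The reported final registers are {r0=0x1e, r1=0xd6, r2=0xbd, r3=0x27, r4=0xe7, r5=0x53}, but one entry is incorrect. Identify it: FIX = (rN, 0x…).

FIX = (r2, 0xb2)

[0] flags=1001 → (cmp)
[1] flags=1001 HI?F → skip
[2] flags=1001 VS?T → r5=0x53
[3] flags=0011 → (cmp)
[4] flags=0011 NE?T → r0=0x1e
[5] flags=0011 CS?T → r4=0xe7
[6] flags=0011 LS?F → skip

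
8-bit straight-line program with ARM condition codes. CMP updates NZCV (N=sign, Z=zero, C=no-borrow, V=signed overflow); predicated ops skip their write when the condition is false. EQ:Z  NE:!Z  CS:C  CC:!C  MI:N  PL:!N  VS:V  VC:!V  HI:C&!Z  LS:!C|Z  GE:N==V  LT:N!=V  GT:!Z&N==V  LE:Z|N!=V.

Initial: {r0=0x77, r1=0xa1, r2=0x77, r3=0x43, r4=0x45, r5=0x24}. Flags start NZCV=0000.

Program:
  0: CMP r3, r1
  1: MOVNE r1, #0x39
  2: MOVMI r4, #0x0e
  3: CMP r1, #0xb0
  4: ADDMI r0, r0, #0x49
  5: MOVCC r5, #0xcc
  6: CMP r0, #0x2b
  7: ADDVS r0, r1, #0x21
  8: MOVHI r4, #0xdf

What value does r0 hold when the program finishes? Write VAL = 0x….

VAL = 0xc0

[0] flags=1001 → (cmp)
[1] flags=1001 NE?T → r1=0x39
[2] flags=1001 MI?T → r4=0x0e
[3] flags=1001 → (cmp)
[4] flags=1001 MI?T → r0=0xc0
[5] flags=1001 CC?T → r5=0xcc
[6] flags=1010 → (cmp)
[7] flags=1010 VS?F → skip
[8] flags=1010 HI?T → r4=0xdf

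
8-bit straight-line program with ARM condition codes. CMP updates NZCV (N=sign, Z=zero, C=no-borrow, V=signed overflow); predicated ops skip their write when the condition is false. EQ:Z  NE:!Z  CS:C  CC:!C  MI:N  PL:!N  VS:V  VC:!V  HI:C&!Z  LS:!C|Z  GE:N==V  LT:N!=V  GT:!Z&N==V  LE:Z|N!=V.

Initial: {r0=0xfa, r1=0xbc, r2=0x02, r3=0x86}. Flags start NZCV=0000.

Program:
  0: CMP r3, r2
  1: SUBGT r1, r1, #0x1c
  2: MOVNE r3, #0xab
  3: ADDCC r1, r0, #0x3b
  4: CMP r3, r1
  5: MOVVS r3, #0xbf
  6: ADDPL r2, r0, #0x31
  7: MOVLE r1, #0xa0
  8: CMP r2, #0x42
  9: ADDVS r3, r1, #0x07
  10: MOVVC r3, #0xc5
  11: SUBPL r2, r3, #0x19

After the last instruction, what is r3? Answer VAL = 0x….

VAL = 0xc5

[0] flags=1010 → (cmp)
[1] flags=1010 GT?F → skip
[2] flags=1010 NE?T → r3=0xab
[3] flags=1010 CC?F → skip
[4] flags=1000 → (cmp)
[5] flags=1000 VS?F → skip
[6] flags=1000 PL?F → skip
[7] flags=1000 LE?T → r1=0xa0
[8] flags=1000 → (cmp)
[9] flags=1000 VS?F → skip
[10] flags=1000 VC?T → r3=0xc5
[11] flags=1000 PL?F → skip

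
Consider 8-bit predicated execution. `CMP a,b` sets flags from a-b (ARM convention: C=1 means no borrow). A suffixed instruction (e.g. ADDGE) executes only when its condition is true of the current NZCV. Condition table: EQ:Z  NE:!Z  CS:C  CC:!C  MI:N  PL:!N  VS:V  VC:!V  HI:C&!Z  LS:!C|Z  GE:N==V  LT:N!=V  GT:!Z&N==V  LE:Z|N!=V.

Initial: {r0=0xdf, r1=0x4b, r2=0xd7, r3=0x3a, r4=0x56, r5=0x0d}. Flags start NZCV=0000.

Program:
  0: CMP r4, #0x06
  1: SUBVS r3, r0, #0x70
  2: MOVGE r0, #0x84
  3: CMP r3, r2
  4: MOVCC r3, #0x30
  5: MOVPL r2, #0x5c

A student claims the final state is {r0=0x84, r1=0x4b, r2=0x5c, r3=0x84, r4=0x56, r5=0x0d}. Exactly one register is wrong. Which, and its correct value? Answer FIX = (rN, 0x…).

[0] flags=0010 → (cmp)
[1] flags=0010 VS?F → skip
[2] flags=0010 GE?T → r0=0x84
[3] flags=0000 → (cmp)
[4] flags=0000 CC?T → r3=0x30
[5] flags=0000 PL?T → r2=0x5c

FIX = (r3, 0x30)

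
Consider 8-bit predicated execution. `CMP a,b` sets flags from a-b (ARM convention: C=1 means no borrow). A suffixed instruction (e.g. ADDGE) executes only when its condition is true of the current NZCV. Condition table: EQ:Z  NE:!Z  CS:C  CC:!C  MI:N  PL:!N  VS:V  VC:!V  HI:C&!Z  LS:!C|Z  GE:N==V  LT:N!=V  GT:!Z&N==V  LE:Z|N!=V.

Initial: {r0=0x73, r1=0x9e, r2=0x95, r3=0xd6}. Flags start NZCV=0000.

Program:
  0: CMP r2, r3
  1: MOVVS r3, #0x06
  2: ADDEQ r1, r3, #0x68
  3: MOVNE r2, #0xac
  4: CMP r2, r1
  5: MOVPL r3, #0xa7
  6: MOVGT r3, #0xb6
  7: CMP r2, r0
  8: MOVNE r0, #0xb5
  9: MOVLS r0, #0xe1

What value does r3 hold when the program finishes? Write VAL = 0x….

VAL = 0xb6

0: ✓ CMP  NZCV=1000
1: · MOVVS
2: · ADDEQ
3: ✓ MOVNE  r2←0xac
4: ✓ CMP  NZCV=0010
5: ✓ MOVPL  r3←0xa7
6: ✓ MOVGT  r3←0xb6
7: ✓ CMP  NZCV=0011
8: ✓ MOVNE  r0←0xb5
9: · MOVLS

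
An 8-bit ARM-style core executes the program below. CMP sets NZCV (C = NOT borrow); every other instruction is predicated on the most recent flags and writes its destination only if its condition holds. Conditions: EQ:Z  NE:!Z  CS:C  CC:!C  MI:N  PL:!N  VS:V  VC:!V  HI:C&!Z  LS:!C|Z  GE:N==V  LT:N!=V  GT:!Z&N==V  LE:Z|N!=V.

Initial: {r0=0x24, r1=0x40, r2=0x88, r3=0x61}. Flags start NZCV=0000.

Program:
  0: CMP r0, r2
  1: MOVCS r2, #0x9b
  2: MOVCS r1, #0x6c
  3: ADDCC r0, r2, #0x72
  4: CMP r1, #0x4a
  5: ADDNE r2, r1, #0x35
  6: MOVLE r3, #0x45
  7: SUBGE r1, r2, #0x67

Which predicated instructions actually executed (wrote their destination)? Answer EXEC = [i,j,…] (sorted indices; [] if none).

EXEC = [3,5,6]

0: ✓ CMP  NZCV=1001
1: · MOVCS
2: · MOVCS
3: ✓ ADDCC  r0←0xfa
4: ✓ CMP  NZCV=1000
5: ✓ ADDNE  r2←0x75
6: ✓ MOVLE  r3←0x45
7: · SUBGE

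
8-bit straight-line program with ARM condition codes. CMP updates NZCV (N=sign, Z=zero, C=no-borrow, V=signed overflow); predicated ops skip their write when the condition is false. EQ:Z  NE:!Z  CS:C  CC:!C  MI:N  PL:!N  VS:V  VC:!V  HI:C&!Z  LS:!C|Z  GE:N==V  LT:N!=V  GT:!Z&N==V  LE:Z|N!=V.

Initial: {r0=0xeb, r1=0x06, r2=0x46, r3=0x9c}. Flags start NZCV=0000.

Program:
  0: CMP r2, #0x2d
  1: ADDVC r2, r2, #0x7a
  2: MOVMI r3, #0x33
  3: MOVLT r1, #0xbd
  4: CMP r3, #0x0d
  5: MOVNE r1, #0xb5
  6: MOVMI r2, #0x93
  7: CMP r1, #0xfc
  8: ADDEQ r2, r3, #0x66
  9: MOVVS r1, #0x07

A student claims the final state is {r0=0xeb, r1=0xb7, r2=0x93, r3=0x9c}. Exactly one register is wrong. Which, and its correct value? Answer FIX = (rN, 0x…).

[0] flags=0010 → (cmp)
[1] flags=0010 VC?T → r2=0xc0
[2] flags=0010 MI?F → skip
[3] flags=0010 LT?F → skip
[4] flags=1010 → (cmp)
[5] flags=1010 NE?T → r1=0xb5
[6] flags=1010 MI?T → r2=0x93
[7] flags=1000 → (cmp)
[8] flags=1000 EQ?F → skip
[9] flags=1000 VS?F → skip

FIX = (r1, 0xb5)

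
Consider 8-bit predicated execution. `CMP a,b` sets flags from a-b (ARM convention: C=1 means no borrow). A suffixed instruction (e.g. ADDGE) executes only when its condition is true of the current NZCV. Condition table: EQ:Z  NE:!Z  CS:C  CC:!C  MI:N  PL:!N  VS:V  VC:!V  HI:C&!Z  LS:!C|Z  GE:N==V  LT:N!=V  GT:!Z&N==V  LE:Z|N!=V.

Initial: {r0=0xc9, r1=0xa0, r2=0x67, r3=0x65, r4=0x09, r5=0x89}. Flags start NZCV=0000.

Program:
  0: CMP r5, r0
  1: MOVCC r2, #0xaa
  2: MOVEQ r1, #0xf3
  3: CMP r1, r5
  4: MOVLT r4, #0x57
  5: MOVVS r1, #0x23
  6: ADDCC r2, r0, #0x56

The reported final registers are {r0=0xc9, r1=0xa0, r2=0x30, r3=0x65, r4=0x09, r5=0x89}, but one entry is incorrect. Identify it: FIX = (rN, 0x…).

FIX = (r2, 0xaa)

0: ✓ CMP  NZCV=1000
1: ✓ MOVCC  r2←0xaa
2: · MOVEQ
3: ✓ CMP  NZCV=0010
4: · MOVLT
5: · MOVVS
6: · ADDCC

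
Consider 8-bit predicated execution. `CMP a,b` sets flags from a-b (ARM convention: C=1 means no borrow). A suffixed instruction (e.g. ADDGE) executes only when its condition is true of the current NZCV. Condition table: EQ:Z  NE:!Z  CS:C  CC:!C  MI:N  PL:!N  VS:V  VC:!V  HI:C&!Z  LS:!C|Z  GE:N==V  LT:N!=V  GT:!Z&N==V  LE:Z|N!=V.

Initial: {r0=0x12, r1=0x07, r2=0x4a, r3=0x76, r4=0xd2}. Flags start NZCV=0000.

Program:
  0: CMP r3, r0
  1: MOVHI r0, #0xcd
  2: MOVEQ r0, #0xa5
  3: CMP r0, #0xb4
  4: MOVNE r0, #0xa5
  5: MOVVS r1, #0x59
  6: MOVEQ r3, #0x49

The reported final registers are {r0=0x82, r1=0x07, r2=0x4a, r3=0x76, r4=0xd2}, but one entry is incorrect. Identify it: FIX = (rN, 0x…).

0: ✓ CMP  NZCV=0010
1: ✓ MOVHI  r0←0xcd
2: · MOVEQ
3: ✓ CMP  NZCV=0010
4: ✓ MOVNE  r0←0xa5
5: · MOVVS
6: · MOVEQ

FIX = (r0, 0xa5)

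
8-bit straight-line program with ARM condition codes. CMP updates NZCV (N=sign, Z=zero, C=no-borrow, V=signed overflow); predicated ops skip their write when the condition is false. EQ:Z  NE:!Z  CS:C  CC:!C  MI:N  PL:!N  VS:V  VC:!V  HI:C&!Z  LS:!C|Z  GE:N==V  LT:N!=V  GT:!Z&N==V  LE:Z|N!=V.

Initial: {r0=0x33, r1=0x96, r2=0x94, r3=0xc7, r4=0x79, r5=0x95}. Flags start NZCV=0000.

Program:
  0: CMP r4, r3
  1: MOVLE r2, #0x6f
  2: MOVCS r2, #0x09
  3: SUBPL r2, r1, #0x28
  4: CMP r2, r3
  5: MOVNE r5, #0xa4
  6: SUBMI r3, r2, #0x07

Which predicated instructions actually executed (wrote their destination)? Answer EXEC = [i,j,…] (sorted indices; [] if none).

EXEC = [5,6]

[0] flags=1001 → (cmp)
[1] flags=1001 LE?F → skip
[2] flags=1001 CS?F → skip
[3] flags=1001 PL?F → skip
[4] flags=1000 → (cmp)
[5] flags=1000 NE?T → r5=0xa4
[6] flags=1000 MI?T → r3=0x8d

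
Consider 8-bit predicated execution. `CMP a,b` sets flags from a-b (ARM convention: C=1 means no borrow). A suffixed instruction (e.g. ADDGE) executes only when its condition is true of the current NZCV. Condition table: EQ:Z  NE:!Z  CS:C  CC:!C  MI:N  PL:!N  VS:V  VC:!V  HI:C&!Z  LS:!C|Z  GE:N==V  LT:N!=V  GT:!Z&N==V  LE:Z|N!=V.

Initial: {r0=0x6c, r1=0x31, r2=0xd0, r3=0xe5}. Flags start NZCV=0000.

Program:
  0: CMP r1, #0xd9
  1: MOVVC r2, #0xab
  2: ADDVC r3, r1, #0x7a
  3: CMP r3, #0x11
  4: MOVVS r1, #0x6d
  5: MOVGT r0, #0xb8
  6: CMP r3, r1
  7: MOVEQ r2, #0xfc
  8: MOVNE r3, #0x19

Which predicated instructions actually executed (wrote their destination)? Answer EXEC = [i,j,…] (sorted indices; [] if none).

EXEC = [1,2,8]

0: ✓ CMP  NZCV=0000
1: ✓ MOVVC  r2←0xab
2: ✓ ADDVC  r3←0xab
3: ✓ CMP  NZCV=1010
4: · MOVVS
5: · MOVGT
6: ✓ CMP  NZCV=0011
7: · MOVEQ
8: ✓ MOVNE  r3←0x19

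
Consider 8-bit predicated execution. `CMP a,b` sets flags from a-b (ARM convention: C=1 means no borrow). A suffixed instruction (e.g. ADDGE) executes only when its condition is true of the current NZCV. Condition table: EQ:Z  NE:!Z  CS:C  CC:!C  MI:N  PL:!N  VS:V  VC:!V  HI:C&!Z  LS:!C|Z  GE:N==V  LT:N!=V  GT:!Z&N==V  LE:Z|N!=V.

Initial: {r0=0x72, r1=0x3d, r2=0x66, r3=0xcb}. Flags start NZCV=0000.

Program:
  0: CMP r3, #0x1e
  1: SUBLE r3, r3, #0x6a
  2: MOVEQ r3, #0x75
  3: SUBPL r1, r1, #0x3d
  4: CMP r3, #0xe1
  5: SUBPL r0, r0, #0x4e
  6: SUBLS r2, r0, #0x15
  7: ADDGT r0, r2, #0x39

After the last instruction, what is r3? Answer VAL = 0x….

[0] flags=1010 → (cmp)
[1] flags=1010 LE?T → r3=0x61
[2] flags=1010 EQ?F → skip
[3] flags=1010 PL?F → skip
[4] flags=1001 → (cmp)
[5] flags=1001 PL?F → skip
[6] flags=1001 LS?T → r2=0x5d
[7] flags=1001 GT?T → r0=0x96

VAL = 0x61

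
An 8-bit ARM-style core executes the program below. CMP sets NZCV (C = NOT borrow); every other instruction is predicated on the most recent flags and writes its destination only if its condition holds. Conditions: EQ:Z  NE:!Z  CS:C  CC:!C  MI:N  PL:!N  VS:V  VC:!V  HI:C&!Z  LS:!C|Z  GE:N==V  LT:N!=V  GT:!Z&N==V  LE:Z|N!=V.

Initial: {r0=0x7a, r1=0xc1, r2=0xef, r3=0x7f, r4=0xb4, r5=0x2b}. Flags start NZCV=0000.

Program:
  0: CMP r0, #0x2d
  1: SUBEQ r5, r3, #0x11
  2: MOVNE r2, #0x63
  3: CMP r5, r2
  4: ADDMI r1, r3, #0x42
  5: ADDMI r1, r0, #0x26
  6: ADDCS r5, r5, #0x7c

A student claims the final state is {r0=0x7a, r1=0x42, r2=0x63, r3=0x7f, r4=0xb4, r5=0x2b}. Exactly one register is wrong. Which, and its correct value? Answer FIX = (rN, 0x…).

FIX = (r1, 0xa0)

0: ✓ CMP  NZCV=0010
1: · SUBEQ
2: ✓ MOVNE  r2←0x63
3: ✓ CMP  NZCV=1000
4: ✓ ADDMI  r1←0xc1
5: ✓ ADDMI  r1←0xa0
6: · ADDCS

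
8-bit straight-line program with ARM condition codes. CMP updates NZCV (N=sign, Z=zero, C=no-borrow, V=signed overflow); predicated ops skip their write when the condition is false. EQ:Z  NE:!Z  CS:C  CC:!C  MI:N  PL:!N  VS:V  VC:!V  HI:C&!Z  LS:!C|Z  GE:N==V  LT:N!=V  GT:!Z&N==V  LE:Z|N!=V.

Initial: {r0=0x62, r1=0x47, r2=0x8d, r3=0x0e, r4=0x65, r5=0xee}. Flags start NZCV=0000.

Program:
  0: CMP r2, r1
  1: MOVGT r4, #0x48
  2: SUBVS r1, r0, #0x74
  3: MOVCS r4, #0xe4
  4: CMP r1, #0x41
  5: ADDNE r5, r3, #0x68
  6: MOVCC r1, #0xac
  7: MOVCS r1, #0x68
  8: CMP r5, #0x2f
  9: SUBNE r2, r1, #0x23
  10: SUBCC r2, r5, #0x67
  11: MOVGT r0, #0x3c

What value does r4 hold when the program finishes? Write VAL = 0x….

[0] flags=0011 → (cmp)
[1] flags=0011 GT?F → skip
[2] flags=0011 VS?T → r1=0xee
[3] flags=0011 CS?T → r4=0xe4
[4] flags=1010 → (cmp)
[5] flags=1010 NE?T → r5=0x76
[6] flags=1010 CC?F → skip
[7] flags=1010 CS?T → r1=0x68
[8] flags=0010 → (cmp)
[9] flags=0010 NE?T → r2=0x45
[10] flags=0010 CC?F → skip
[11] flags=0010 GT?T → r0=0x3c

VAL = 0xe4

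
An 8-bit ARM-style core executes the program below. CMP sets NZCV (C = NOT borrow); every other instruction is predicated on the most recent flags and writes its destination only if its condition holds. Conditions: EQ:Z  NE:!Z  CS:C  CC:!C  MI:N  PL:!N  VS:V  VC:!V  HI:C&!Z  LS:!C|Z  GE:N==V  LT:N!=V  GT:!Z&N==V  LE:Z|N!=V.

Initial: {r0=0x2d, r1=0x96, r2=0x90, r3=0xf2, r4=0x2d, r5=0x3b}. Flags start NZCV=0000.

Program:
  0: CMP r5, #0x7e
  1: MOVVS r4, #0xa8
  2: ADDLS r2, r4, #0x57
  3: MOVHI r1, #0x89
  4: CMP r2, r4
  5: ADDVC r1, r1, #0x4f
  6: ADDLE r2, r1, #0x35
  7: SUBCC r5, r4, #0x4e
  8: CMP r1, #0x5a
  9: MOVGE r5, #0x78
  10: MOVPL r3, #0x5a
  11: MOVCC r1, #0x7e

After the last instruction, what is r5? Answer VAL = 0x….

0: ✓ CMP  NZCV=1000
1: · MOVVS
2: ✓ ADDLS  r2←0x84
3: · MOVHI
4: ✓ CMP  NZCV=0011
5: · ADDVC
6: ✓ ADDLE  r2←0xcb
7: · SUBCC
8: ✓ CMP  NZCV=0011
9: · MOVGE
10: ✓ MOVPL  r3←0x5a
11: · MOVCC

VAL = 0x3b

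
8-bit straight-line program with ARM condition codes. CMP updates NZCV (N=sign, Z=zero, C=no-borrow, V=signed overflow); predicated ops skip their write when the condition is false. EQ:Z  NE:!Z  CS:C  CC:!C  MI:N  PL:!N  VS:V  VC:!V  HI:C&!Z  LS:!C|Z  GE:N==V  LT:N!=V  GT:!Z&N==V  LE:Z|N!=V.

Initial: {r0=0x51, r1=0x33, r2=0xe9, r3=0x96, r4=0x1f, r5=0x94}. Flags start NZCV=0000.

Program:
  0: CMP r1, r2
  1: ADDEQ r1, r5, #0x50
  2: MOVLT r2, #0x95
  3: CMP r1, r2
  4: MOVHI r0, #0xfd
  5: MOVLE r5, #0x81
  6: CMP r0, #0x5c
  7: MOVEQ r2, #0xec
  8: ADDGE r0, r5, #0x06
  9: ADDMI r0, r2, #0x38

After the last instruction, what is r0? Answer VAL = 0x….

VAL = 0x21

0: ✓ CMP  NZCV=0000
1: · ADDEQ
2: · MOVLT
3: ✓ CMP  NZCV=0000
4: · MOVHI
5: · MOVLE
6: ✓ CMP  NZCV=1000
7: · MOVEQ
8: · ADDGE
9: ✓ ADDMI  r0←0x21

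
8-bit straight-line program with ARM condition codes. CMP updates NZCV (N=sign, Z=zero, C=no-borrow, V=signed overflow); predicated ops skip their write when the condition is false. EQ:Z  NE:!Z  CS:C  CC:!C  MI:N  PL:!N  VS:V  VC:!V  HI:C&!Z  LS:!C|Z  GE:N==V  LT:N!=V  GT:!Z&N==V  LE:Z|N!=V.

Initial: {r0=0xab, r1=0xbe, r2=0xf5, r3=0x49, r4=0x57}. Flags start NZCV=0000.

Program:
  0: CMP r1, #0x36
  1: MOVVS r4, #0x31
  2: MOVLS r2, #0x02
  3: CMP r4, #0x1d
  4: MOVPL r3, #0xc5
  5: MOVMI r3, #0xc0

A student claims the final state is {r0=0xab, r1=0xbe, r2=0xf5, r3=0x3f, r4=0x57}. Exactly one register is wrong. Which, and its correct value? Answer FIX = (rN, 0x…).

FIX = (r3, 0xc5)

[0] flags=1010 → (cmp)
[1] flags=1010 VS?F → skip
[2] flags=1010 LS?F → skip
[3] flags=0010 → (cmp)
[4] flags=0010 PL?T → r3=0xc5
[5] flags=0010 MI?F → skip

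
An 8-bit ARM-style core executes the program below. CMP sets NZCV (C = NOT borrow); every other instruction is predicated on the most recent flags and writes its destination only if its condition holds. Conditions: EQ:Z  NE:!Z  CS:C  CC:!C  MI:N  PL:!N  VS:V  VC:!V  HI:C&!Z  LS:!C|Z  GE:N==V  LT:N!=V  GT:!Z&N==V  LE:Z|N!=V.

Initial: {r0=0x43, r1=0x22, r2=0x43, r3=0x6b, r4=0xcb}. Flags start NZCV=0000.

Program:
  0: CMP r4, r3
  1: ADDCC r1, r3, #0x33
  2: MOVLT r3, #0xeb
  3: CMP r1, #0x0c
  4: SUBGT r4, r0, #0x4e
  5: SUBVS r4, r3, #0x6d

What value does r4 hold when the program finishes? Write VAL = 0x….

VAL = 0xf5

[0] flags=0011 → (cmp)
[1] flags=0011 CC?F → skip
[2] flags=0011 LT?T → r3=0xeb
[3] flags=0010 → (cmp)
[4] flags=0010 GT?T → r4=0xf5
[5] flags=0010 VS?F → skip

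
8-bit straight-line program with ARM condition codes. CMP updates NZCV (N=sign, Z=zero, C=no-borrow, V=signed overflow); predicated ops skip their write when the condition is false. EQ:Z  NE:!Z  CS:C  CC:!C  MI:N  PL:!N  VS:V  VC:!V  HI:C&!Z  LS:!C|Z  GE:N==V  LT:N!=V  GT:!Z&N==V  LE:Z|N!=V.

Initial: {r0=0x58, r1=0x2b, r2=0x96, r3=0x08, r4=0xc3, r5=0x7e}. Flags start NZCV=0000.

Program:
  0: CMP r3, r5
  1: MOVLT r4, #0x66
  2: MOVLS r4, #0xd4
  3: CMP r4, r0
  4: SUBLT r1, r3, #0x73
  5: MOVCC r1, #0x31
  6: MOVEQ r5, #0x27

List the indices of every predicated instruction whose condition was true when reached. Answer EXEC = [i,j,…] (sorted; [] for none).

[0] flags=1000 → (cmp)
[1] flags=1000 LT?T → r4=0x66
[2] flags=1000 LS?T → r4=0xd4
[3] flags=0011 → (cmp)
[4] flags=0011 LT?T → r1=0x95
[5] flags=0011 CC?F → skip
[6] flags=0011 EQ?F → skip

EXEC = [1,2,4]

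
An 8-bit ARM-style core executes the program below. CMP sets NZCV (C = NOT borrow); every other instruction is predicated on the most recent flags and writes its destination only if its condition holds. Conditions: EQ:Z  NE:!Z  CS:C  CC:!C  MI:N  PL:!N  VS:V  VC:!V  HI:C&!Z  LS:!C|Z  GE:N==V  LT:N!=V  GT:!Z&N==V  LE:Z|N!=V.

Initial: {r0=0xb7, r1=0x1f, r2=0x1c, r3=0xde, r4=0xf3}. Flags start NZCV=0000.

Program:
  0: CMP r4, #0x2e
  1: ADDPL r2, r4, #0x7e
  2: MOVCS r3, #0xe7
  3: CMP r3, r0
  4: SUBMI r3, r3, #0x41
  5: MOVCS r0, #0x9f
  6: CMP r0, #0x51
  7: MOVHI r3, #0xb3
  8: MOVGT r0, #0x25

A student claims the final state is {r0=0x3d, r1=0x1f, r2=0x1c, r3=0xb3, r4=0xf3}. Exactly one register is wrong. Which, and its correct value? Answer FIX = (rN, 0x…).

0: ✓ CMP  NZCV=1010
1: · ADDPL
2: ✓ MOVCS  r3←0xe7
3: ✓ CMP  NZCV=0010
4: · SUBMI
5: ✓ MOVCS  r0←0x9f
6: ✓ CMP  NZCV=0011
7: ✓ MOVHI  r3←0xb3
8: · MOVGT

FIX = (r0, 0x9f)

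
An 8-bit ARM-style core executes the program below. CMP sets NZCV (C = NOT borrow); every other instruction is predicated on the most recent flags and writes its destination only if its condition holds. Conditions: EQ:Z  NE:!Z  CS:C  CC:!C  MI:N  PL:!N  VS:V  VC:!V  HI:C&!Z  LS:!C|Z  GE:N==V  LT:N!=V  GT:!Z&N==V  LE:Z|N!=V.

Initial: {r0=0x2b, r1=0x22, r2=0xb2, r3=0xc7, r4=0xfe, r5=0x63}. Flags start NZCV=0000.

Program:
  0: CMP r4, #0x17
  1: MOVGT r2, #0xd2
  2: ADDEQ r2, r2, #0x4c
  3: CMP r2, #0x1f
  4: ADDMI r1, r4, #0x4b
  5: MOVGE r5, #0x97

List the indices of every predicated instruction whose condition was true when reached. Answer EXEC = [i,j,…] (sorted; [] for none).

EXEC = [4]

[0] flags=1010 → (cmp)
[1] flags=1010 GT?F → skip
[2] flags=1010 EQ?F → skip
[3] flags=1010 → (cmp)
[4] flags=1010 MI?T → r1=0x49
[5] flags=1010 GE?F → skip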